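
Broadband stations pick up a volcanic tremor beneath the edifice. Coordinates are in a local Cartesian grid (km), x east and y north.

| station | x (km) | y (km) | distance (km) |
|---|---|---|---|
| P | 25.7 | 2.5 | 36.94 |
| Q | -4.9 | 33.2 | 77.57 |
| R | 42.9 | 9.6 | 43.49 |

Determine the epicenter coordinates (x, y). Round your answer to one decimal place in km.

x ≈ 35.2 km, y ≈ -33.2 km

Circle about each station: (x − 25.7)² + (y − 2.5)² = 36.94²; (x + 4.9)² + (y − 33.2)² = 77.57²; (x − 42.9)² + (y − 9.6)² = 43.49².
Subtracting pairs of circle equations eliminates x²+y² and gives linear equations (the radical axes):
-61.2 x + 61.4 y = -4193.03
34.4 x + 14.2 y = 739.01
Solving the 2×2 system: x ≈ 35.2, y ≈ -33.2 km.
Check against P (with the unrounded x, y): √((x − 25.7)²+(y − 2.5)²) = 36.95 ≈ 36.94 km. ✓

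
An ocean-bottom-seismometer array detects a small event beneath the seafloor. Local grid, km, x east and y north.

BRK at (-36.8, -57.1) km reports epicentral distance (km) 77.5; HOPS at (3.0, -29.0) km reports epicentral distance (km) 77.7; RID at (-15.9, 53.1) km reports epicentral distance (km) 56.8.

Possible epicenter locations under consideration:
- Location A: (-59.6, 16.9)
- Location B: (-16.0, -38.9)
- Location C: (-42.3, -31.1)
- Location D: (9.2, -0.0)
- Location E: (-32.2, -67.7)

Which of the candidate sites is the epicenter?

For each candidate, compare |candidate − station| to the reported distance:
Location A: residuals BRK 0.1, HOPS 0.1, RID 0.1 → max 0.1 km
Location B: residuals BRK 49.9, HOPS 56.3, RID 35.2 → max 56.3 km
Location C: residuals BRK 50.9, HOPS 32.4, RID 31.4 → max 50.9 km
Location D: residuals BRK 4.2, HOPS 48.0, RID 1.9 → max 48.0 km
Location E: residuals BRK 65.9, HOPS 25.4, RID 65.1 → max 65.9 km
Only Location A has all residuals ≈ 0.

Location A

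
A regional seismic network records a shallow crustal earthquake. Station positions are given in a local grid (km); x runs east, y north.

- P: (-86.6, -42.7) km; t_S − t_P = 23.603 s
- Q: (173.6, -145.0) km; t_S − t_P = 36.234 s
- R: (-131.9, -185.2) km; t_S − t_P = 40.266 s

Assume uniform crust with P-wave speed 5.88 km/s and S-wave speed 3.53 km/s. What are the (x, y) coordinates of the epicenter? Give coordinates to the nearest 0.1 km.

Distance from S−P lag: d = Δt · v_P v_S / (v_P − v_S) = Δt · (5.88·3.53)/(5.88−3.53) ≈ 8.8325·Δt.
So d_P = 208.47, d_Q = 320.04, d_R = 355.65 km.
Circle about each station: (x + 86.6)² + (y + 42.7)² = 208.47²; (x − 173.6)² + (y + 145.0)² = 320.04²; (x + 131.9)² + (y + 185.2)² = 355.65².
Subtracting the P equation from the Q and R equations removes the quadratic terms:
520.4 x − 204.6 y = -17126.75
-90.6 x − 285.0 y = -40653.38
Solving the 2×2 system: x ≈ 20.6, y ≈ 136.1 km.

x ≈ 20.6 km, y ≈ 136.1 km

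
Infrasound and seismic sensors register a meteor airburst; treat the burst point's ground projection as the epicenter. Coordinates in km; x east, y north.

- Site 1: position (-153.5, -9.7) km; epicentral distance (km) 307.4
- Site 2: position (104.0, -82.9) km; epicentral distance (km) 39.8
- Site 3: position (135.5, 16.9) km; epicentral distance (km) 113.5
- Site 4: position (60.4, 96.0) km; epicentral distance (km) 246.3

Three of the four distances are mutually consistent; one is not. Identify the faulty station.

Site 4

Solve using three stations at a time. Using Site 1, Site 2, Site 3 (subtract circle equations pairwise → linear system) gives (x, y) ≈ (141.4, -96.4).
Distances from that point to each station vs reported:
  Site 1: calculated 307.4 vs reported 307.4 → residual 0.0 km
  Site 2: calculated 39.8 vs reported 39.8 → residual 0.0 km
  Site 3: calculated 113.5 vs reported 113.5 → residual 0.0 km
  Site 4: calculated 208.8 vs reported 246.3 → residual 37.5 km
Site 1, Site 2, Site 3 are mutually consistent (residuals ≈ 0); Site 4 is off by 37.5 km.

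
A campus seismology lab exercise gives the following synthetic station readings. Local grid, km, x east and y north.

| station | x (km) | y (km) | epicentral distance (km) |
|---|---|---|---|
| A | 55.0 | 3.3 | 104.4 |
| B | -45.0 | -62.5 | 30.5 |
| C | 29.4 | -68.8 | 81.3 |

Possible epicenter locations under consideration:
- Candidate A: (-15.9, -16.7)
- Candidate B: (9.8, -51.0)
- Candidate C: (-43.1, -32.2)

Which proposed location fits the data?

Candidate C

For each candidate, compare |candidate − station| to the reported distance:
Candidate A: residuals A 30.7, B 23.8, C 12.3 → max 30.7 km
Candidate B: residuals A 33.7, B 25.5, C 54.8 → max 54.8 km
Candidate C: residuals A 0.1, B 0.1, C 0.1 → max 0.1 km
Only Candidate C has all residuals ≈ 0.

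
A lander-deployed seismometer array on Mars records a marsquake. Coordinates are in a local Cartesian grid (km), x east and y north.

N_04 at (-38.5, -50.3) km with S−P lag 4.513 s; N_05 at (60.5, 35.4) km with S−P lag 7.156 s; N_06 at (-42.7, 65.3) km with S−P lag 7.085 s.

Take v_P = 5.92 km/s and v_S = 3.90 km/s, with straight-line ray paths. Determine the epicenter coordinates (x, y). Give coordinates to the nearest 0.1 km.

(-8.7, -8.2)

Distance from S−P lag: d = Δt · v_P v_S / (v_P − v_S) = Δt · (5.92·3.90)/(5.92−3.90) ≈ 11.4297·Δt.
So d_N_04 = 51.58, d_N_05 = 81.79, d_N_06 = 80.98 km.
Circle about each station: (x + 38.5)² + (y + 50.3)² = 51.58²; (x − 60.5)² + (y − 35.4)² = 81.79²; (x + 42.7)² + (y − 65.3)² = 80.98².
Subtracting the N_04 equation from the N_05 and N_06 equations removes the quadratic terms:
198.0 x + 171.4 y = -3128.04
-8.4 x + 231.2 y = -1822.22
Solving the 2×2 system: x ≈ -8.7, y ≈ -8.2 km.
Check against N_04 (with the unrounded x, y): √((x + 38.5)²+(y + 50.3)²) = 51.58 ≈ 51.58 km. ✓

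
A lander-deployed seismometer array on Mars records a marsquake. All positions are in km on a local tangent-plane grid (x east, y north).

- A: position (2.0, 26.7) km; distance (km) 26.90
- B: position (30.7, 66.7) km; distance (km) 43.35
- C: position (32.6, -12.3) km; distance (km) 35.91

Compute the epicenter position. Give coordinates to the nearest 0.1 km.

x ≈ 28.7 km, y ≈ 23.4 km

Circle about each station: (x − 2.0)² + (y − 26.7)² = 26.90²; (x − 30.7)² + (y − 66.7)² = 43.35²; (x − 32.6)² + (y + 12.3)² = 35.91².
Subtracting the A equation from the B and C equations removes the quadratic terms:
57.4 x + 80.0 y = 3518.88
61.2 x − 78.0 y = -68.76
Solving the 2×2 system: x ≈ 28.7, y ≈ 23.4 km.
Check against A (with the unrounded x, y): √((x − 2.0)²+(y − 26.7)²) = 26.90 ≈ 26.90 km. ✓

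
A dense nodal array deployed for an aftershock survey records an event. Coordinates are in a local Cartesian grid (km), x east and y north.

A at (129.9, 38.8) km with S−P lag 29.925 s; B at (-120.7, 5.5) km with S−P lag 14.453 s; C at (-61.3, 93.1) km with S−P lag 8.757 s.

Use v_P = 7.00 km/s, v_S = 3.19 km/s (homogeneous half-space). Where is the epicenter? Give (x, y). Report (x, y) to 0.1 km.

x ≈ -45.4 km, y ≈ 44.3 km

Distance from S−P lag: d = Δt · v_P v_S / (v_P − v_S) = Δt · (7.00·3.19)/(7.00−3.19) ≈ 5.8609·Δt.
So d_A = 175.39, d_B = 84.71, d_C = 51.32 km.
Circle about each station: (x − 129.9)² + (y − 38.8)² = 175.39²; (x + 120.7)² + (y − 5.5)² = 84.71²; (x + 61.3)² + (y − 93.1)² = 51.32².
Subtracting pairs of circle equations eliminates x²+y² and gives linear equations (the radical axes):
-501.2 x − 66.6 y = 19805.16
-382.4 x + 108.6 y = 22173.76
Solving the 2×2 system: x ≈ -45.4, y ≈ 44.3 km.
Check against A (with the unrounded x, y): √((x − 129.9)²+(y − 38.8)²) = 175.39 ≈ 175.39 km. ✓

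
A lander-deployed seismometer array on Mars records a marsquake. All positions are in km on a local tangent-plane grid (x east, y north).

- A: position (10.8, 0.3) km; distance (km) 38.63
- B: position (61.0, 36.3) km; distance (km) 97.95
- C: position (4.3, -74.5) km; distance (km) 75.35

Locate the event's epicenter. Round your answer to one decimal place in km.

(-27.3, -6.1)

Circle about each station: (x − 10.8)² + (y − 0.3)² = 38.63²; (x − 61.0)² + (y − 36.3)² = 97.95²; (x − 4.3)² + (y + 74.5)² = 75.35².
Subtracting pairs of circle equations eliminates x²+y² and gives linear equations (the radical axes):
100.4 x + 72.0 y = -3179.97
-13.0 x − 149.6 y = 1266.66
Solving the 2×2 system: x ≈ -27.3, y ≈ -6.1 km.
Check against A (with the unrounded x, y): √((x − 10.8)²+(y − 0.3)²) = 38.64 ≈ 38.63 km. ✓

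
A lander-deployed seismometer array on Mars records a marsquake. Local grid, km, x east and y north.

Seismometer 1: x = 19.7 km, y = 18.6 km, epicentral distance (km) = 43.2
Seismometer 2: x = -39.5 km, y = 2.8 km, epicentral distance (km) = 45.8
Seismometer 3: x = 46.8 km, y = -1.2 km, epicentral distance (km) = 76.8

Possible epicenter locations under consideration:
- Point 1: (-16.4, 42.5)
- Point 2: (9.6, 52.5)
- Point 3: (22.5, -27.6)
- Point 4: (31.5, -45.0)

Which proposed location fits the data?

Point 1

For each candidate, compare |candidate − station| to the reported distance:
Point 1: residuals Seismometer 1 0.1, Seismometer 2 0.1, Seismometer 3 0.0 → max 0.1 km
Point 2: residuals Seismometer 1 7.8, Seismometer 2 24.1, Seismometer 3 11.5 → max 24.1 km
Point 3: residuals Seismometer 1 3.1, Seismometer 2 23.3, Seismometer 3 40.9 → max 40.9 km
Point 4: residuals Seismometer 1 21.5, Seismometer 2 39.8, Seismometer 3 30.4 → max 39.8 km
Only Point 1 has all residuals ≈ 0.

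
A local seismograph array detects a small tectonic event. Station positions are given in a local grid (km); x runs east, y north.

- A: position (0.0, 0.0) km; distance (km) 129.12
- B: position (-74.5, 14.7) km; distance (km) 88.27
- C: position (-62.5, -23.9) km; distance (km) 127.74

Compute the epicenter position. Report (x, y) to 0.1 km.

x ≈ -78.0 km, y ≈ 102.9 km

Circle about each station: x² + y² = 129.12²; (x + 74.5)² + (y − 14.7)² = 88.27²; (x + 62.5)² + (y + 23.9)² = 127.74².
Subtracting pairs of circle equations eliminates x²+y² and gives linear equations (the radical axes):
-149.0 x + 29.4 y = 14646.72
-125.0 x − 47.8 y = 4831.93
Solving the 2×2 system: x ≈ -78.0, y ≈ 102.9 km.
Check against A (with the unrounded x, y): √(x²+y²) = 129.11 ≈ 129.12 km. ✓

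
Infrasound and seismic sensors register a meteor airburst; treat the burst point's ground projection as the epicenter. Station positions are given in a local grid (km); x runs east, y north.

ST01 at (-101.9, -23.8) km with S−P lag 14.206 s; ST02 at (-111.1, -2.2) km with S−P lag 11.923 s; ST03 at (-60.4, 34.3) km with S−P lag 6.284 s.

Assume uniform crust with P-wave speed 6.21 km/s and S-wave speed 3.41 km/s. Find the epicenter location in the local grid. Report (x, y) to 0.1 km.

-73.8 km east, 79.9 km north

Distance from S−P lag: d = Δt · v_P v_S / (v_P − v_S) = Δt · (6.21·3.41)/(6.21−3.41) ≈ 7.5629·Δt.
So d_ST01 = 107.44, d_ST02 = 90.17, d_ST03 = 47.53 km.
Circle about each station: (x + 101.9)² + (y + 23.8)² = 107.44²; (x + 111.1)² + (y + 2.2)² = 90.17²; (x + 60.4)² + (y − 34.3)² = 47.53².
Subtracting pairs of circle equations eliminates x²+y² and gives linear equations (the radical axes):
-18.4 x + 43.2 y = 4810.72
83.0 x + 116.2 y = 3158.85
Solving the 2×2 system: x ≈ -73.8, y ≈ 79.9 km.
Check against ST01 (with the unrounded x, y): √((x + 101.9)²+(y + 23.8)²) = 107.45 ≈ 107.44 km. ✓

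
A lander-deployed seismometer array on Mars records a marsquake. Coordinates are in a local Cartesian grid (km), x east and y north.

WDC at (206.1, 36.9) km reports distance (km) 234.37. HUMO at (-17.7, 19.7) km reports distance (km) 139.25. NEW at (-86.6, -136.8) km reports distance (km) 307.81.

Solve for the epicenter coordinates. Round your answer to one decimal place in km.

Circle about each station: (x − 206.1)² + (y − 36.9)² = 234.37²; (x + 17.7)² + (y − 19.7)² = 139.25²; (x + 86.6)² + (y + 136.8)² = 307.81².
Subtracting pairs of circle equations eliminates x²+y² and gives linear equations (the radical axes):
-447.6 x − 34.4 y = -7598.71
-585.4 x − 347.4 y = -57442.72
Solving the 2×2 system: x ≈ 4.9, y ≈ 157.1 km.
Check against WDC (with the unrounded x, y): √((x − 206.1)²+(y − 36.9)²) = 234.36 ≈ 234.37 km. ✓

x ≈ 4.9 km, y ≈ 157.1 km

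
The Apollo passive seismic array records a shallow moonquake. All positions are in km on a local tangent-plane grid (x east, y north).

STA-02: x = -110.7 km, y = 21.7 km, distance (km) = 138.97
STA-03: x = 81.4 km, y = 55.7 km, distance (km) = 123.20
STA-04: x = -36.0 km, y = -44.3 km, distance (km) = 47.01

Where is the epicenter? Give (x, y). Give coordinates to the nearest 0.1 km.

(11.0, -45.4)

Circle about each station: (x + 110.7)² + (y − 21.7)² = 138.97²; (x − 81.4)² + (y − 55.7)² = 123.20²; (x + 36.0)² + (y + 44.3)² = 47.01².
Subtracting the STA-02 equation from the STA-03 and STA-04 equations removes the quadratic terms:
384.2 x + 68.0 y = 1137.49
149.4 x − 132.0 y = 7635.83
Solving the 2×2 system: x ≈ 11.0, y ≈ -45.4 km.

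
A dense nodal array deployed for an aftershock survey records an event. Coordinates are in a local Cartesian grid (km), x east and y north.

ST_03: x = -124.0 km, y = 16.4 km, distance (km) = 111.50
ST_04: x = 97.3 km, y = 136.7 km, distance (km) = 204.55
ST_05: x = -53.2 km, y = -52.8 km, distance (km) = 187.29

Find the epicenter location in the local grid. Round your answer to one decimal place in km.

x ≈ -107.0 km, y ≈ 126.6 km

Circle about each station: (x + 124.0)² + (y − 16.4)² = 111.50²; (x − 97.3)² + (y − 136.7)² = 204.55²; (x + 53.2)² + (y + 52.8)² = 187.29².
Subtracting the ST_03 equation from the ST_04 and ST_05 equations removes the quadratic terms:
442.6 x + 240.6 y = -16899.23
141.6 x − 138.4 y = -32672.17
Solving the 2×2 system: x ≈ -107.0, y ≈ 126.6 km.
Check against ST_03 (with the unrounded x, y): √((x + 124.0)²+(y − 16.4)²) = 111.50 ≈ 111.50 km. ✓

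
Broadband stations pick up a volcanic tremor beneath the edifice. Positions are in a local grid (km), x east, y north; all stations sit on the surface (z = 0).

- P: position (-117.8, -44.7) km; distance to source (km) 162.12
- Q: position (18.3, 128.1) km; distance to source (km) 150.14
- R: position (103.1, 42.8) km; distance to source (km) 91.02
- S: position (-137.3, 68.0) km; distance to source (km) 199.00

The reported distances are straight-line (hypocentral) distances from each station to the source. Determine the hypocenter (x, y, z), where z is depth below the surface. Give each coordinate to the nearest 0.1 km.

Each station gives a sphere (x−x_i)² + (y−y_i)² + z² = d_i² (stations at z=0).
Subtracting the P sphere from Q and R: z² cancels, leaving linear equations in x and y:
272.2 x + 345.6 y = 4610.44
441.8 x + 175.0 y = 14584.77
Solving: x ≈ 40.301, y ≈ -18.401 km (keep extra digits for the depth step; rounded: 40.3, -18.4).
Then from the P sphere: z² = 162.12² − (x + 117.8)² − (y + 44.7)² with x = 40.301, y = -18.401, so z ≈ 24.399 ≈ 24.4 km.

x ≈ 40.3 km, y ≈ -18.4 km, depth ≈ 24.4 km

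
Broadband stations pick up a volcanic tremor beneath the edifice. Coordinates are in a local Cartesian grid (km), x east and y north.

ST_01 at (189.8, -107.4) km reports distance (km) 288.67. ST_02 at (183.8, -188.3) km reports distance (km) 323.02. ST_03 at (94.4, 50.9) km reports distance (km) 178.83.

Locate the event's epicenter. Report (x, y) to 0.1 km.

Circle about each station: (x − 189.8)² + (y + 107.4)² = 288.67²; (x − 183.8)² + (y + 188.3)² = 323.02²; (x − 94.4)² + (y − 50.9)² = 178.83².
Subtracting the ST_01 equation from the ST_02 and ST_03 equations removes the quadratic terms:
-12.0 x − 161.8 y = 668.98
-190.8 x + 316.6 y = 15293.57
Solving the 2×2 system: x ≈ -77.5, y ≈ 1.6 km.

x ≈ -77.5 km, y ≈ 1.6 km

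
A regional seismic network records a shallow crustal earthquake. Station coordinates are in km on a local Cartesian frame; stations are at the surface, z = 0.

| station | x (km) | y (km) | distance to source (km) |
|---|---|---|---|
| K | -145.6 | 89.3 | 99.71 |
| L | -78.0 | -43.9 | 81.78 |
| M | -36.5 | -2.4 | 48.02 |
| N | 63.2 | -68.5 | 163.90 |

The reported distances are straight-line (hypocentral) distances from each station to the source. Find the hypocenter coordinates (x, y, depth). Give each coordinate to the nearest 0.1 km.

(-62.9, 35.3, 13.7)

Each station gives a sphere (x−x_i)² + (y−y_i)² + z² = d_i² (stations at z=0).
Subtracting the K sphere from L and M: z² cancels, leaving linear equations in x and y:
135.2 x − 266.4 y = -17908.52
218.2 x − 183.4 y = -20199.68
Solving: x ≈ -62.904, y ≈ 35.300 km (keep extra digits for the depth step; rounded: -62.9, 35.3).
Then from the K sphere: z² = 99.71² − (x + 145.6)² − (y − 89.3)² with x = -62.904, y = 35.300, so z ≈ 13.691 ≈ 13.7 km.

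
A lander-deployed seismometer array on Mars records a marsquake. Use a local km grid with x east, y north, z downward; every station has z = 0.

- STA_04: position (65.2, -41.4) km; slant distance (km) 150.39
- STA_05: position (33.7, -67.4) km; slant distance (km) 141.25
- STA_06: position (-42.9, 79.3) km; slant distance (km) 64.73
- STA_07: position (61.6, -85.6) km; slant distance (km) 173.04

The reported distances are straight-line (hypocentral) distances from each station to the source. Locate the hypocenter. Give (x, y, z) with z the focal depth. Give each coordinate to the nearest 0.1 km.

Each station gives a sphere (x−x_i)² + (y−y_i)² + z² = d_i² (stations at z=0).
Subtracting the STA_04 sphere from STA_05 and STA_06: z² cancels, leaving linear equations in x and y:
-63.0 x − 52.0 y = 2379.04
-216.2 x + 241.4 y = 20591.08
Solving: x ≈ -62.193, y ≈ 29.598 km (keep extra digits for the depth step; rounded: -62.2, 29.6).
Then from the STA_04 sphere: z² = 150.39² − (x − 65.2)² − (y + 41.4)² with x = -62.193, y = 29.598, so z ≈ 36.708 ≈ 36.7 km.
Check against STA_07 (with the unrounded solution): distance 173.04 ≈ 173.04 km. ✓

(-62.2, 29.6, 36.7)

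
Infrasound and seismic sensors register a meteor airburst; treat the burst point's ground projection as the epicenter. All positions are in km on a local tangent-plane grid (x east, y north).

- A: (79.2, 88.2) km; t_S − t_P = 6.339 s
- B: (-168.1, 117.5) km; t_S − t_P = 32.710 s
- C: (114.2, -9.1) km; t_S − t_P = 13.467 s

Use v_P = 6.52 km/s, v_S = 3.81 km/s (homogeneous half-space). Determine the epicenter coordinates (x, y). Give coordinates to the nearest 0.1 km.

131.7 km east, 113.1 km north

Distance from S−P lag: d = Δt · v_P v_S / (v_P − v_S) = Δt · (6.52·3.81)/(6.52−3.81) ≈ 9.1665·Δt.
So d_A = 58.11, d_B = 299.84, d_C = 123.45 km.
Circle about each station: (x − 79.2)² + (y − 88.2)² = 58.11²; (x + 168.1)² + (y − 117.5)² = 299.84²; (x − 114.2)² + (y + 9.1)² = 123.45².
Subtracting the A equation from the B and C equations removes the quadratic terms:
-494.6 x + 58.6 y = -58515.27
70.0 x − 194.6 y = -12790.56
Solving the 2×2 system: x ≈ 131.7, y ≈ 113.1 km.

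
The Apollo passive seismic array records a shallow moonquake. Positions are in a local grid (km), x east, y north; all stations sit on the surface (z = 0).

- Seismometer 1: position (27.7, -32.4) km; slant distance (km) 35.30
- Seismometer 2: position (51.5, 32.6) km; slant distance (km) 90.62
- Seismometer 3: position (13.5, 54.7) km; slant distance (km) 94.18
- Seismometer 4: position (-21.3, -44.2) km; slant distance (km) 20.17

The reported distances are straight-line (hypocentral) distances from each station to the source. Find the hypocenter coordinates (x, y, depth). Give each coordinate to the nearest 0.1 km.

Each station gives a sphere (x−x_i)² + (y−y_i)² + z² = d_i² (stations at z=0).
Subtracting the Seismometer 1 sphere from Seismometer 2 and Seismometer 3: z² cancels, leaving linear equations in x and y:
47.6 x + 130.0 y = -5067.93
-28.4 x + 174.2 y = -6266.49
Solving: x ≈ -5.690, y ≈ -36.901 km (keep extra digits for the depth step; rounded: -5.7, -36.9).
Then from the Seismometer 1 sphere: z² = 35.30² − (x − 27.7)² − (y + 32.4)² with x = -5.690, y = -36.901, so z ≈ 10.533 ≈ 10.5 km.

x ≈ -5.7 km, y ≈ -36.9 km, depth ≈ 10.5 km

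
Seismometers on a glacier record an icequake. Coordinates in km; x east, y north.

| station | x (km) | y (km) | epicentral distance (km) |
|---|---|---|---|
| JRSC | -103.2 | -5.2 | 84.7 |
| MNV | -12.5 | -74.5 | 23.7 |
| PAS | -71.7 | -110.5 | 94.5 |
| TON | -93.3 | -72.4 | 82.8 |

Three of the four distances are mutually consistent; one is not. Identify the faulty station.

MNV

Solve using three stations at a time. Using JRSC, PAS, TON (subtract circle equations pairwise → linear system) gives (x, y) ≈ (-22.0, -29.9).
Distances from that point to each station vs reported:
  JRSC: calculated 84.9 vs reported 84.7 → residual 0.2 km
  MNV: calculated 45.6 vs reported 23.7 → residual 21.9 km
  PAS: calculated 94.7 vs reported 94.5 → residual 0.2 km
  TON: calculated 83.0 vs reported 82.8 → residual 0.2 km
JRSC, PAS, TON are mutually consistent (residuals ≈ 0); MNV is off by 21.9 km.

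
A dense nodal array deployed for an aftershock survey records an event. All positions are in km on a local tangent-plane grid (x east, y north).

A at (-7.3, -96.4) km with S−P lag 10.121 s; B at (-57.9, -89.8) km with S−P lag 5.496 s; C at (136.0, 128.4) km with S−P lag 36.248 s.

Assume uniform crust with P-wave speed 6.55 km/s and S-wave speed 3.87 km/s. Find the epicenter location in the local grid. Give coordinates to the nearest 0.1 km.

Distance from S−P lag: d = Δt · v_P v_S / (v_P − v_S) = Δt · (6.55·3.87)/(6.55−3.87) ≈ 9.4584·Δt.
So d_A = 95.73, d_B = 51.98, d_C = 342.85 km.
Circle about each station: (x + 7.3)² + (y + 96.4)² = 95.73²; (x + 57.9)² + (y + 89.8)² = 51.98²; (x − 136.0)² + (y − 128.4)² = 342.85².
Subtracting the A equation from the B and C equations removes the quadratic terms:
-101.2 x + 13.2 y = 8532.51
286.6 x + 449.6 y = -82745.58
Solving the 2×2 system: x ≈ -100.0, y ≈ -120.3 km.

-100.0 km east, -120.3 km north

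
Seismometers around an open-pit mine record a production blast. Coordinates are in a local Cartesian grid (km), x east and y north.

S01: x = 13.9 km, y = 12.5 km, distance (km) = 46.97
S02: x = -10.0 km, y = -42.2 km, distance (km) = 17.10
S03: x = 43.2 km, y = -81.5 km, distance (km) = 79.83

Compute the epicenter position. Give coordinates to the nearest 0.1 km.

Circle about each station: (x − 13.9)² + (y − 12.5)² = 46.97²; (x + 10.0)² + (y + 42.2)² = 17.10²; (x − 43.2)² + (y + 81.5)² = 79.83².
Subtracting pairs of circle equations eliminates x²+y² and gives linear equations (the radical axes):
-47.8 x − 109.4 y = 3445.15
58.6 x − 188.0 y = 3992.38
Solving the 2×2 system: x ≈ -13.7, y ≈ -25.5 km.

x ≈ -13.7 km, y ≈ -25.5 km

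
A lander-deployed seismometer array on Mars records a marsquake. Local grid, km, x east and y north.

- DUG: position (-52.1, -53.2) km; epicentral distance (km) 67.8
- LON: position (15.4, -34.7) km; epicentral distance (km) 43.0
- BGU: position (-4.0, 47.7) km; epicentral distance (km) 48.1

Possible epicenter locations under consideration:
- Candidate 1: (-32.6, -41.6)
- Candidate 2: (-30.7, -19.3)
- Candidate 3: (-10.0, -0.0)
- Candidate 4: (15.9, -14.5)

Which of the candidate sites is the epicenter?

For each candidate, compare |candidate − station| to the reported distance:
Candidate 1: residuals DUG 45.1, LON 5.5, BGU 45.7 → max 45.7 km
Candidate 2: residuals DUG 27.7, LON 5.6, BGU 24.0 → max 27.7 km
Candidate 3: residuals DUG 0.0, LON 0.0, BGU 0.0 → max 0.0 km
Candidate 4: residuals DUG 10.4, LON 22.8, BGU 17.2 → max 22.8 km
Only Candidate 3 has all residuals ≈ 0.

Candidate 3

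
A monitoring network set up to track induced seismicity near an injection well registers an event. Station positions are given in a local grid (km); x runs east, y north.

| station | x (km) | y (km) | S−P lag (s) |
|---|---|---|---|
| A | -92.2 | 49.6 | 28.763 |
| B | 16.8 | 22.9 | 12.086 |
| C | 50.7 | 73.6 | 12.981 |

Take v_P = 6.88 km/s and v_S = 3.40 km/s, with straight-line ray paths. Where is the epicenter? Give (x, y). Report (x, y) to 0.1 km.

Distance from S−P lag: d = Δt · v_P v_S / (v_P − v_S) = Δt · (6.88·3.40)/(6.88−3.40) ≈ 6.7218·Δt.
So d_A = 193.34, d_B = 81.24, d_C = 87.26 km.
Circle about each station: (x + 92.2)² + (y − 49.6)² = 193.34²; (x − 16.8)² + (y − 22.9)² = 81.24²; (x − 50.7)² + (y − 73.6)² = 87.26².
Subtracting the A equation from the B and C equations removes the quadratic terms:
218.0 x − 53.4 y = 20626.07
285.8 x + 48.0 y = 26792.50
Solving the 2×2 system: x ≈ 94.1, y ≈ -2.1 km.

94.1 km east, -2.1 km north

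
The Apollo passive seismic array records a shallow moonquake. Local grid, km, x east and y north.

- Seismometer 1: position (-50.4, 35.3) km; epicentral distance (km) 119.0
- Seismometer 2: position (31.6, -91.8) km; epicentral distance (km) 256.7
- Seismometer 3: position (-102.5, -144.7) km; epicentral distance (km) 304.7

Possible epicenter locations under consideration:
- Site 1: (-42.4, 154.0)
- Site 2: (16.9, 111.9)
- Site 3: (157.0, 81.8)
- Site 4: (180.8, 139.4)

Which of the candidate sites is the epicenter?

Site 1

For each candidate, compare |candidate − station| to the reported distance:
Site 1: residuals Seismometer 1 0.0, Seismometer 2 0.0, Seismometer 3 0.0 → max 0.0 km
Site 2: residuals Seismometer 1 17.0, Seismometer 2 52.5, Seismometer 3 21.7 → max 52.5 km
Site 3: residuals Seismometer 1 93.5, Seismometer 2 42.5, Seismometer 3 39.7 → max 93.5 km
Site 4: residuals Seismometer 1 134.6, Seismometer 2 18.5, Seismometer 3 96.5 → max 134.6 km
Only Site 1 has all residuals ≈ 0.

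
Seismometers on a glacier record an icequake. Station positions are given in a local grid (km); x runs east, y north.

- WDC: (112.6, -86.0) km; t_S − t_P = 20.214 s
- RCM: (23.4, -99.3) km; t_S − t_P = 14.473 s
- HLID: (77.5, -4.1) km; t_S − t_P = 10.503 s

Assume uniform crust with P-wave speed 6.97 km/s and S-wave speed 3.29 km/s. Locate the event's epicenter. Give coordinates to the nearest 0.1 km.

x ≈ 12.3 km, y ≈ -9.8 km

Distance from S−P lag: d = Δt · v_P v_S / (v_P − v_S) = Δt · (6.97·3.29)/(6.97−3.29) ≈ 6.2313·Δt.
So d_WDC = 125.96, d_RCM = 90.19, d_HLID = 65.45 km.
Circle about each station: (x − 112.6)² + (y + 86.0)² = 125.96²; (x − 23.4)² + (y + 99.3)² = 90.19²; (x − 77.5)² + (y + 4.1)² = 65.45².
Subtracting pairs of circle equations eliminates x²+y² and gives linear equations (the radical axes):
-178.4 x − 26.6 y = -1935.02
-70.2 x + 163.8 y = -2469.48
Solving the 2×2 system: x ≈ 12.3, y ≈ -9.8 km.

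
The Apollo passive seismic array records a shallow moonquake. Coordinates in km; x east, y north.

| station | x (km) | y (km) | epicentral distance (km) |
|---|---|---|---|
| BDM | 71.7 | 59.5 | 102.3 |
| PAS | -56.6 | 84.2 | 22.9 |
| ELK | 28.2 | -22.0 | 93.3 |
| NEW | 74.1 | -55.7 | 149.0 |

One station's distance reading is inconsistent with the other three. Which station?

Solve using three stations at a time. Using BDM, ELK, NEW (subtract circle equations pairwise → linear system) gives (x, y) ≈ (-30.1, 50.7).
Distances from that point to each station vs reported:
  BDM: calculated 102.2 vs reported 102.3 → residual 0.1 km
  PAS: calculated 42.7 vs reported 22.9 → residual 19.8 km
  ELK: calculated 93.2 vs reported 93.3 → residual 0.1 km
  NEW: calculated 148.9 vs reported 149.0 → residual 0.1 km
BDM, ELK, NEW are mutually consistent (residuals ≈ 0); PAS is off by 19.8 km.

PAS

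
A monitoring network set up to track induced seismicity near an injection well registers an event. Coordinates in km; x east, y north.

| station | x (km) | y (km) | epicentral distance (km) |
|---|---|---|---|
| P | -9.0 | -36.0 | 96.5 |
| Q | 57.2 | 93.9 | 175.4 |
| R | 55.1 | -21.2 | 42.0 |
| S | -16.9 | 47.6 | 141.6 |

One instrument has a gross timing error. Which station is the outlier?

Solve using three stations at a time. Using P, R, S (subtract circle equations pairwise → linear system) gives (x, y) ≈ (86.6, -49.0).
Distances from that point to each station vs reported:
  P: calculated 96.5 vs reported 96.5 → residual 0.0 km
  Q: calculated 145.9 vs reported 175.4 → residual 29.5 km
  R: calculated 42.1 vs reported 42.0 → residual 0.1 km
  S: calculated 141.6 vs reported 141.6 → residual 0.0 km
P, R, S are mutually consistent (residuals ≈ 0); Q is off by 29.5 km.

Q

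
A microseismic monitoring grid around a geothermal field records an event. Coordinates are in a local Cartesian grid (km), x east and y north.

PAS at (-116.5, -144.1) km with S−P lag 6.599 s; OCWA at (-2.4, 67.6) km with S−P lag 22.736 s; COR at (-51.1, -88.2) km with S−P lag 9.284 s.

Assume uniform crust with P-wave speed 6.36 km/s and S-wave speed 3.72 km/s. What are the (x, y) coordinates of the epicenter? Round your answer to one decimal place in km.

Distance from S−P lag: d = Δt · v_P v_S / (v_P − v_S) = Δt · (6.36·3.72)/(6.36−3.72) ≈ 8.9618·Δt.
So d_PAS = 59.14, d_OCWA = 203.76, d_COR = 83.20 km.
Circle about each station: (x + 116.5)² + (y + 144.1)² = 59.14²; (x + 2.4)² + (y − 67.6)² = 203.76²; (x + 51.1)² + (y + 88.2)² = 83.20².
Subtracting pairs of circle equations eliminates x²+y² and gives linear equations (the radical axes):
228.2 x + 423.4 y = -67782.14
130.8 x + 111.8 y = -27371.31
Solving the 2×2 system: x ≈ -134.3, y ≈ -87.7 km.

(-134.3, -87.7)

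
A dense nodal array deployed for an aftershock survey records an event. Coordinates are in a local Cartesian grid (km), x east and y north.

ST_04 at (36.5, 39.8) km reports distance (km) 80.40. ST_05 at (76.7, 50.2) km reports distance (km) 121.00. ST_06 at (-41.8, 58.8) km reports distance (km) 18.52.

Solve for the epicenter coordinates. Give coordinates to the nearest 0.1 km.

Circle about each station: (x − 36.5)² + (y − 39.8)² = 80.40²; (x − 76.7)² + (y − 50.2)² = 121.00²; (x + 41.8)² + (y − 58.8)² = 18.52².
Subtracting the ST_04 equation from the ST_05 and ST_06 equations removes the quadratic terms:
80.4 x + 20.8 y = -2690.20
-156.6 x + 38.0 y = 8409.56
Solving the 2×2 system: x ≈ -43.9, y ≈ 40.4 km.
Check against ST_04 (with the unrounded x, y): √((x − 36.5)²+(y − 39.8)²) = 80.41 ≈ 80.40 km. ✓

x ≈ -43.9 km, y ≈ 40.4 km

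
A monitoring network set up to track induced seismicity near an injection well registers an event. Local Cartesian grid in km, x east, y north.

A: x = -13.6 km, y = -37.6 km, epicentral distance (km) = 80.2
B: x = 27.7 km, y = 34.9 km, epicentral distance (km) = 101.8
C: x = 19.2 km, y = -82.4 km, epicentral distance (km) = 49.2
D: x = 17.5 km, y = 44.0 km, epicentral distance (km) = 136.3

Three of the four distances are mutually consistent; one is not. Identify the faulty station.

D

Solve using three stations at a time. Using A, B, C (subtract circle equations pairwise → linear system) gives (x, y) ≈ (63.3, -60.5).
Distances from that point to each station vs reported:
  A: calculated 80.2 vs reported 80.2 → residual 0.0 km
  B: calculated 101.8 vs reported 101.8 → residual 0.0 km
  C: calculated 49.2 vs reported 49.2 → residual 0.0 km
  D: calculated 114.1 vs reported 136.3 → residual 22.2 km
A, B, C are mutually consistent (residuals ≈ 0); D is off by 22.2 km.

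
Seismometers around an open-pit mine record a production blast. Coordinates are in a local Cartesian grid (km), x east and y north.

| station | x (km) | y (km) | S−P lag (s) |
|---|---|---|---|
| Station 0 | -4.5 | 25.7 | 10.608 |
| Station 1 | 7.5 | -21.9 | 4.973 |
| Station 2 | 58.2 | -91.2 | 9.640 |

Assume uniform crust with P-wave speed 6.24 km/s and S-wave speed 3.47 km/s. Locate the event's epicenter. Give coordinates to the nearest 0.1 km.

Distance from S−P lag: d = Δt · v_P v_S / (v_P − v_S) = Δt · (6.24·3.47)/(6.24−3.47) ≈ 7.8169·Δt.
So d_Station 0 = 82.92, d_Station 1 = 38.87, d_Station 2 = 75.35 km.
Circle about each station: (x + 4.5)² + (y − 25.7)² = 82.92²; (x − 7.5)² + (y + 21.9)² = 38.87²; (x − 58.2)² + (y + 91.2)² = 75.35².
Subtracting pairs of circle equations eliminates x²+y² and gives linear equations (the radical axes):
24.0 x − 95.2 y = 5219.97
125.4 x − 233.8 y = 12222.04
Solving the 2×2 system: x ≈ -9.0, y ≈ -57.1 km.

-9.0 km east, -57.1 km north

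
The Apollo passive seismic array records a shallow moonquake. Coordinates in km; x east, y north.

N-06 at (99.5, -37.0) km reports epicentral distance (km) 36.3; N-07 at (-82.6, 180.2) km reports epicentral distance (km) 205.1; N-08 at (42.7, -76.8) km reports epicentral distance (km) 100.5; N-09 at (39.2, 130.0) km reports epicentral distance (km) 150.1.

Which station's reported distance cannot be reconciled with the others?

N-07

Solve using three stations at a time. Using N-06, N-08, N-09 (subtract circle equations pairwise → linear system) gives (x, y) ≈ (110.1, -2.3).
Distances from that point to each station vs reported:
  N-06: calculated 36.3 vs reported 36.3 → residual 0.0 km
  N-07: calculated 265.4 vs reported 205.1 → residual 60.3 km
  N-08: calculated 100.5 vs reported 100.5 → residual 0.0 km
  N-09: calculated 150.1 vs reported 150.1 → residual 0.0 km
N-06, N-08, N-09 are mutually consistent (residuals ≈ 0); N-07 is off by 60.3 km.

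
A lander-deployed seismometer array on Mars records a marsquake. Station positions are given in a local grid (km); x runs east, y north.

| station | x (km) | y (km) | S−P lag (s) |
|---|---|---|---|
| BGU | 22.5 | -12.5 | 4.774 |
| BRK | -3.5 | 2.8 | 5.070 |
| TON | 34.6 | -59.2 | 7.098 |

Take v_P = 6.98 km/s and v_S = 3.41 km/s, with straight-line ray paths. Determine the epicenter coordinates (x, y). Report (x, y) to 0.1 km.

x ≈ -3.4 km, y ≈ -31.0 km

Distance from S−P lag: d = Δt · v_P v_S / (v_P − v_S) = Δt · (6.98·3.41)/(6.98−3.41) ≈ 6.6672·Δt.
So d_BGU = 31.83, d_BRK = 33.80, d_TON = 47.32 km.
Circle about each station: (x − 22.5)² + (y + 12.5)² = 31.83²; (x + 3.5)² + (y − 2.8)² = 33.80²; (x − 34.6)² + (y + 59.2)² = 47.32².
Subtracting the BGU equation from the BRK and TON equations removes the quadratic terms:
-52.0 x + 30.6 y = -771.70
24.2 x − 93.4 y = 2813.27
Solving the 2×2 system: x ≈ -3.4, y ≈ -31.0 km.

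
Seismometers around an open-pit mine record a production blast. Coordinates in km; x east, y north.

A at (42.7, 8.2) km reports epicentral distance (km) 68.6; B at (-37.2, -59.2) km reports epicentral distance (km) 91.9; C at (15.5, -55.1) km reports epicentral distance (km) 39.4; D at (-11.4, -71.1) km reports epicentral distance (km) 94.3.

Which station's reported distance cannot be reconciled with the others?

D

Solve using three stations at a time. Using A, B, C (subtract circle equations pairwise → linear system) gives (x, y) ≈ (54.7, -59.4).
Distances from that point to each station vs reported:
  A: calculated 68.6 vs reported 68.6 → residual 0.0 km
  B: calculated 91.9 vs reported 91.9 → residual 0.0 km
  C: calculated 39.5 vs reported 39.4 → residual 0.1 km
  D: calculated 67.2 vs reported 94.3 → residual 27.1 km
A, B, C are mutually consistent (residuals ≈ 0); D is off by 27.1 km.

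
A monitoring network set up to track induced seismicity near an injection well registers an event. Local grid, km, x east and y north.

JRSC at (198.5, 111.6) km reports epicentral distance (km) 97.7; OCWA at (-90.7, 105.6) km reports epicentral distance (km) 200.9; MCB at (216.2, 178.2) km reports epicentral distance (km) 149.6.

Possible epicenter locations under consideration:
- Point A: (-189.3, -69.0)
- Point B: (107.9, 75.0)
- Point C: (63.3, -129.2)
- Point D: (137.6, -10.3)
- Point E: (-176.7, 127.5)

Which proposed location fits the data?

For each candidate, compare |candidate − station| to the reported distance:
Point A: residuals JRSC 330.1, OCWA 0.4, MCB 325.3 → max 330.1 km
Point B: residuals JRSC 0.0, OCWA 0.0, MCB 0.0 → max 0.0 km
Point C: residuals JRSC 178.5, OCWA 79.9, MCB 193.7 → max 193.7 km
Point D: residuals JRSC 38.6, OCWA 55.1, MCB 54.6 → max 55.1 km
Point E: residuals JRSC 277.8, OCWA 112.2, MCB 246.6 → max 277.8 km
Only Point B has all residuals ≈ 0.

Point B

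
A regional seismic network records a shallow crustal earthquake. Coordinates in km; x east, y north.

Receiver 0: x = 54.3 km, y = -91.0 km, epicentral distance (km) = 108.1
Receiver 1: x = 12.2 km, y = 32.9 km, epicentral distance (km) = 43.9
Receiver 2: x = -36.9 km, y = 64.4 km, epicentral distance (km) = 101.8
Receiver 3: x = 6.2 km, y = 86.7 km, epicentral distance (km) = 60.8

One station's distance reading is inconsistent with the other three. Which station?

Solve using three stations at a time. Using Receiver 0, Receiver 1, Receiver 2 (subtract circle equations pairwise → linear system) gives (x, y) ≈ (53.4, 17.2).
Distances from that point to each station vs reported:
  Receiver 0: calculated 108.2 vs reported 108.1 → residual 0.1 km
  Receiver 1: calculated 44.1 vs reported 43.9 → residual 0.2 km
  Receiver 2: calculated 101.9 vs reported 101.8 → residual 0.1 km
  Receiver 3: calculated 84.0 vs reported 60.8 → residual 23.2 km
Receiver 0, Receiver 1, Receiver 2 are mutually consistent (residuals ≈ 0); Receiver 3 is off by 23.2 km.

Receiver 3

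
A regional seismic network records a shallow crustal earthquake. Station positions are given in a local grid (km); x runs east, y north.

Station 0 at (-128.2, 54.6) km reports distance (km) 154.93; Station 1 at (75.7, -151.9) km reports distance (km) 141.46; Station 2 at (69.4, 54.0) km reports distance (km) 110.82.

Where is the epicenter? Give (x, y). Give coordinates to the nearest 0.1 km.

Circle about each station: (x + 128.2)² + (y − 54.6)² = 154.93²; (x − 75.7)² + (y + 151.9)² = 141.46²; (x − 69.4)² + (y − 54.0)² = 110.82².
Subtracting the Station 0 equation from the Station 1 and Station 2 equations removes the quadratic terms:
407.8 x − 413.0 y = 13380.07
395.2 x − 1.2 y = 38.19
Solving the 2×2 system: x ≈ -0.0, y ≈ -32.4 km.
Check against Station 0 (with the unrounded x, y): √((x + 128.2)²+(y − 54.6)²) = 154.93 ≈ 154.93 km. ✓

x ≈ -0.0 km, y ≈ -32.4 km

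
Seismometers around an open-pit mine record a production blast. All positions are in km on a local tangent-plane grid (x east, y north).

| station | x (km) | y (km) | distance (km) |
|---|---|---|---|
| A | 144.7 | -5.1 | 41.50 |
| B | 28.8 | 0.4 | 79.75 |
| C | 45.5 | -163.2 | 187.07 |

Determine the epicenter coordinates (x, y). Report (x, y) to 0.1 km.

Circle about each station: (x − 144.7)² + (y + 5.1)² = 41.50²; (x − 28.8)² + (y − 0.4)² = 79.75²; (x − 45.5)² + (y + 163.2)² = 187.07².
Subtracting the A equation from the B and C equations removes the quadratic terms:
-231.8 x + 11.0 y = -24772.31
-198.4 x − 316.2 y = -25532.54
Solving the 2×2 system: x ≈ 107.5, y ≈ 13.3 km.

x ≈ 107.5 km, y ≈ 13.3 km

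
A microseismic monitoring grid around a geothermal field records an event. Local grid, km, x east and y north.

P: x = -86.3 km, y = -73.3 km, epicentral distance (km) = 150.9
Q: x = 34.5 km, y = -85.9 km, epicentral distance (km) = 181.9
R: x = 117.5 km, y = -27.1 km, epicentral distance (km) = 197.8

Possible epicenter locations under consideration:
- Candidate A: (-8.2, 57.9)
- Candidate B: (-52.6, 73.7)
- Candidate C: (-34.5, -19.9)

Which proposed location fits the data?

For each candidate, compare |candidate − station| to the reported distance:
Candidate A: residuals P 1.8, Q 31.9, R 46.1 → max 46.1 km
Candidate B: residuals P 0.1, Q 0.1, R 0.1 → max 0.1 km
Candidate C: residuals P 76.5, Q 86.4, R 45.6 → max 86.4 km
Only Candidate B has all residuals ≈ 0.

Candidate B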